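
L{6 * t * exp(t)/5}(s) 6/(5 * (s - 1)^2)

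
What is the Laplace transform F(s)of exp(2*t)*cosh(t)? (s - 2)/((s - 2)^2 - 1)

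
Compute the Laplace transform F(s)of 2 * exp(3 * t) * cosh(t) 2 * (s - 3)/((s - 3)^2 - 1)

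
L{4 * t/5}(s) 4/(5 * s^2)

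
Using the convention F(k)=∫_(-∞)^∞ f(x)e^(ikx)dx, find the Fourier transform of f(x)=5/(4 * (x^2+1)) 5 * pi * exp(-Abs(k))/4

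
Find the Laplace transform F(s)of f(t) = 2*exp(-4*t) 2/(s+4)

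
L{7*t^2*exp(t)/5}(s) 14/(5*(s - 1)^3)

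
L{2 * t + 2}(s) 2/s^2 + 2/s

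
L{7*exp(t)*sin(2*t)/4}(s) 7/(2*((s - 1)^2+4))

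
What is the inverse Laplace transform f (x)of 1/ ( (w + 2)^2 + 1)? exp (-2*x)*sin (x)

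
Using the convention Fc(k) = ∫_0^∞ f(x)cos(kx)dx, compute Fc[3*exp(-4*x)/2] 6/(k^2 + 16)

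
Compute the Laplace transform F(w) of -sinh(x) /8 -1/(8 * w^2 - 8) 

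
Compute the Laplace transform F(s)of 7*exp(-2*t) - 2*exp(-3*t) 7/(s+2) - 2/(s+3)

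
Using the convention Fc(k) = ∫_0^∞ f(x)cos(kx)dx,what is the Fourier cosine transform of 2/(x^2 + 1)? pi*exp(-k)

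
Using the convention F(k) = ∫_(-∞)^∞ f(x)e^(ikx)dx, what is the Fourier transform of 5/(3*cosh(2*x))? 5*pi/(6*cosh(pi*k/4))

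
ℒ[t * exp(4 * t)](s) (s - 4)^(-2)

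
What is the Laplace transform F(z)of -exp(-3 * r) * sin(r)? -1/((z + 3)^2 + 1)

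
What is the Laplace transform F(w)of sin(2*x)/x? atan(2/w)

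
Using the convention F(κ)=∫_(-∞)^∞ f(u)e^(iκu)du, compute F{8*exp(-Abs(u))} 16/(κ^2 + 1)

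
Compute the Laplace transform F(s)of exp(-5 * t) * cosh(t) (s + 5)/((s + 5)^2 - 1)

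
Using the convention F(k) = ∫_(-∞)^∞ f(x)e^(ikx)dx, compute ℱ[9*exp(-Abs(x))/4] 9/(2*(k^2 + 1))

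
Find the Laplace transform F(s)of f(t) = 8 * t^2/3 16/(3 * s^3)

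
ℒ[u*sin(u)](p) 2*p/(p^2 + 1)^2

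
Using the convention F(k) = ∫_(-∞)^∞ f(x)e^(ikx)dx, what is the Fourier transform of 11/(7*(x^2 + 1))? 11*pi*exp(-Abs(k))/7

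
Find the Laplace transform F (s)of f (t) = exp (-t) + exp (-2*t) 1/ (s + 2) + 1/ (s + 1)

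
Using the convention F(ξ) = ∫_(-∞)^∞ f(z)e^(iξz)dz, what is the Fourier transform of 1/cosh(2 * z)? pi/(2 * cosh(pi * ξ/4))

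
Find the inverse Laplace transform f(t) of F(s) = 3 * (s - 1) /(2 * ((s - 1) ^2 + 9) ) 3 * exp(t) * cos(3 * t) /2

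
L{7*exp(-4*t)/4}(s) 7/(4*(s + 4))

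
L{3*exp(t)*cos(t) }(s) 3*(s - 1) /((s - 1) ^2 + 1) 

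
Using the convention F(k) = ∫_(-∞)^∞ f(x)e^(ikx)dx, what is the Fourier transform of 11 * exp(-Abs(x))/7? 22/(7 * (k^2+1))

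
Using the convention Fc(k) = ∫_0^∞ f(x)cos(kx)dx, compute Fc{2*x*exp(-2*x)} 2*(4 - k^2)/(k^2 + 4)^2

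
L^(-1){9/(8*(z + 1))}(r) 9*exp(-r)/8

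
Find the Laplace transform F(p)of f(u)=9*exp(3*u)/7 9/(7*(p - 3))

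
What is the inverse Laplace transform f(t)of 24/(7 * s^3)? 12 * t^2/7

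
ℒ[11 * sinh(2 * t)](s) 22/(s^2 - 4) 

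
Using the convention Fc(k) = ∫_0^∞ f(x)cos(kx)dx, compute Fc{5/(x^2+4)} 5*pi*exp(-2*k)/4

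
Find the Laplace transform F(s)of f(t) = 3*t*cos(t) 3*(s^2 - 1)/(s^2 + 1)^2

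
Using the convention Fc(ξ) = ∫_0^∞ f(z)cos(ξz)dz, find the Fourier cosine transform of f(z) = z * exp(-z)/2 (1 - ξ^2)/(2 * (ξ^2 + 1)^2)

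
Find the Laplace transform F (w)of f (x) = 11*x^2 22/w^3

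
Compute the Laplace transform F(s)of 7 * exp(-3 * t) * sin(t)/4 7/(4 * ((s + 3)^2 + 1))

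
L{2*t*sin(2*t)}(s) 8*s/(s^2+4)^2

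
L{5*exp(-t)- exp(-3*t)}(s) 5/(s + 1)-1/(s + 3)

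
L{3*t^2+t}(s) 6/s^3+s^(-2)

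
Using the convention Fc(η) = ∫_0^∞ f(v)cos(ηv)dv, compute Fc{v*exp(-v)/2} (1 - η^2)/(2*(η^2 + 1)^2)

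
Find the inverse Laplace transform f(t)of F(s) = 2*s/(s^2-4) 2*cosh(2*t)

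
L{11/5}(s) 11/(5 * s)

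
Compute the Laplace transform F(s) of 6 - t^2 6/s - 2/s^3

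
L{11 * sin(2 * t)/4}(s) 11/(2 * (s^2 + 4))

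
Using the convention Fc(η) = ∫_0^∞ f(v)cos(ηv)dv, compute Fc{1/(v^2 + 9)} pi * exp(-3 * η)/6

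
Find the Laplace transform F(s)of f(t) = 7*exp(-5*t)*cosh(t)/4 7*(s + 5)/(4*((s + 5)^2 - 1))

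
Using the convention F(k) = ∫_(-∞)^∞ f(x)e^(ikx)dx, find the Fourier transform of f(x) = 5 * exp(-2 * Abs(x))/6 10/(3 * (k^2 + 4))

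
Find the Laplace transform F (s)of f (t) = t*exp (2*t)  (s - 2)^ (-2)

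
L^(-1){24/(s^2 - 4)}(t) 12*sinh(2*t)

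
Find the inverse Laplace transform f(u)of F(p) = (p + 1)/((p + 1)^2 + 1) exp(-u)*cos(u)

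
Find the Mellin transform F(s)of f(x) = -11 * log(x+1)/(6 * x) 11 * pi * csc(pi * s)/(6 * (s - 1))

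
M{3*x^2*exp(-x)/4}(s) 3*gamma(s + 2)/4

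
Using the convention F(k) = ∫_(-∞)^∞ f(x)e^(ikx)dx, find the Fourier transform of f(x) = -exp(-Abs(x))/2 -1/(k^2 + 1)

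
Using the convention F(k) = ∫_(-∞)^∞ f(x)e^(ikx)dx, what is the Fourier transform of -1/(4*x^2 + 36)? -pi*exp(-3*Abs(k))/12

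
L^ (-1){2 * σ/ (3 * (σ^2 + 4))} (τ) 2 * cos (2 * τ)/3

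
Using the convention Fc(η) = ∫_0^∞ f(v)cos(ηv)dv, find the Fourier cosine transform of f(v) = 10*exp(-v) 10/(η^2 + 1)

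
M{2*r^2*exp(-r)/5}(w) 2*gamma(w + 2)/5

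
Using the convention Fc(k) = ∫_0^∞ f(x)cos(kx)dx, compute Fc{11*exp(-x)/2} 11/(2*(k^2 + 1))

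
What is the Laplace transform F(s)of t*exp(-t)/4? 1/(4*(s + 1)^2)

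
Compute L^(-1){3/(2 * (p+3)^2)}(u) 3 * u * exp(-3 * u)/2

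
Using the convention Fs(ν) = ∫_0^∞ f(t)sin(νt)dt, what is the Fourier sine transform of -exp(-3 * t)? -ν/(ν^2 + 9)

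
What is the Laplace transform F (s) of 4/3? 4/ (3*s) 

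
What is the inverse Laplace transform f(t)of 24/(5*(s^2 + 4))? 12*sin(2*t)/5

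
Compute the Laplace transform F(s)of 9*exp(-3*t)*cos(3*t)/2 9*(s + 3)/(2*((s + 3)^2 + 9))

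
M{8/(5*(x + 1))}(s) 8*pi*csc(pi*s)/5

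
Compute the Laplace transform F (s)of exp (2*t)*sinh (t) 1/ ( (s - 2)^2 - 1)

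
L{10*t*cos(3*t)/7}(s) 10*(s^2 - 9)/(7*(s^2 + 9)^2)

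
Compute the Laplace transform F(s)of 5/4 5/(4*s)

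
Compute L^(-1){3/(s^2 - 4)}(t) 3 * sinh(2 * t)/2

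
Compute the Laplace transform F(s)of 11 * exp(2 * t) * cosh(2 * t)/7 11 * (s - 2)/(7 * s * (s - 4))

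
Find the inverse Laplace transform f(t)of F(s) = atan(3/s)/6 sin(3 * t)/(6 * t)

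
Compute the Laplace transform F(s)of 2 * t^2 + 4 4/s + 4/s^3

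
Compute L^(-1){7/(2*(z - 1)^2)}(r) 7*r*exp(r)/2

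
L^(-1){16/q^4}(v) 8 * v^3/3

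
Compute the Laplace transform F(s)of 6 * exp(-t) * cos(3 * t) 6 * (s + 1)/((s + 1)^2 + 9)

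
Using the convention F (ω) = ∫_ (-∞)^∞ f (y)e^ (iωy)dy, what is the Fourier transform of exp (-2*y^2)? sqrt (2)*sqrt (pi)*exp (-ω^2/8)/2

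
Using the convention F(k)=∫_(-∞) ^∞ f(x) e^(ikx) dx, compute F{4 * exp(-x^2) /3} 4 * sqrt(pi) * exp(-k^2/4) /3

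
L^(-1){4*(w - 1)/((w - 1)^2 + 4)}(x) 4*exp(x)*cos(2*x)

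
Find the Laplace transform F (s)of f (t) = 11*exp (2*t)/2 11/ (2*(s - 2))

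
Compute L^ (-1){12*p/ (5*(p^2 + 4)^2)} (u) 3*u*sin (2*u)/5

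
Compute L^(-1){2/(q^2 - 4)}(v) sinh(2*v)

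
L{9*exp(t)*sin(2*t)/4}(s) 9/(2*((s - 1)^2 + 4))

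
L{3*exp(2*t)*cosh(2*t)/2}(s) 3*(s - 2)/(2*s*(s - 4))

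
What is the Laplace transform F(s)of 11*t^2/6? 11/(3*s^3)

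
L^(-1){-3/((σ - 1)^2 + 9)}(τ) -exp(τ) * sin(3 * τ)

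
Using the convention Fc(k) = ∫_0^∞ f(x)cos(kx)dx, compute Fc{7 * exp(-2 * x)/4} 7/(2 * (k^2 + 4))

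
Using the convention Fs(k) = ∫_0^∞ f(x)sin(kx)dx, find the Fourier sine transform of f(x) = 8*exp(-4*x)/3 8*k/(3*(k^2 + 16))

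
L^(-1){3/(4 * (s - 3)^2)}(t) 3 * t * exp(3 * t)/4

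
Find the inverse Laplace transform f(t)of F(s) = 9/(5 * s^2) 9 * t/5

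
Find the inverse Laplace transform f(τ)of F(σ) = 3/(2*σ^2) 3*τ/2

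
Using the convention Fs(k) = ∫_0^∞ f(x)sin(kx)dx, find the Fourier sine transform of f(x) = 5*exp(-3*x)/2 5*k/(2*(k^2 + 9))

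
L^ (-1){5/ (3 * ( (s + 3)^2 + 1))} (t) 5 * exp (-3 * t) * sin (t)/3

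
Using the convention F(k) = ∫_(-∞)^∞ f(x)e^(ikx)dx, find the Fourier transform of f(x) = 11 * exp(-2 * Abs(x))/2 22/(k^2+4)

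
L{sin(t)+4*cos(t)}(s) 1/(s^2+1)+4*s/(s^2+1)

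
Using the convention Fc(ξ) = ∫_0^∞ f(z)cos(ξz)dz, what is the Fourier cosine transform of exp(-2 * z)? 2/(ξ^2 + 4)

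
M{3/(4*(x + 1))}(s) 3*pi*csc(pi*s)/4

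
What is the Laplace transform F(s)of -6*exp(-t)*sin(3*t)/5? -18/(5*(s+1)^2+45)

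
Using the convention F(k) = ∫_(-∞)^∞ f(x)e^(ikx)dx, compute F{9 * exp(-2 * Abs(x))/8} 9/(2 * (k^2 + 4))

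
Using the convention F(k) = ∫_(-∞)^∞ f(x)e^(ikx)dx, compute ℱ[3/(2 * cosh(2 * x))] 3 * pi/(4 * cosh(pi * k/4))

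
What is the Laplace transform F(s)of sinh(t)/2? 1/(2 * (s^2 - 1))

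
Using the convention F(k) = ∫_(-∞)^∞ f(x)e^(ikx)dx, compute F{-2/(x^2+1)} -2*pi*exp(-Abs(k))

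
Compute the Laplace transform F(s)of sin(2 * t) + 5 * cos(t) 2/(s^2 + 4) + 5 * s/(s^2 + 1)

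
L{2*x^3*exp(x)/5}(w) 12/(5*(w - 1)^4)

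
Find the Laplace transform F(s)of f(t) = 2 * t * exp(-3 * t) 2/(s + 3)^2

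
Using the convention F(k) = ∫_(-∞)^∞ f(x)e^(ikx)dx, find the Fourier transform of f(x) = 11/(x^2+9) 11*pi*exp(-3*Abs(k))/3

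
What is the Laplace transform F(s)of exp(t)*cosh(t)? (s - 1)/(s*(s - 2))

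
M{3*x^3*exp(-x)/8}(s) 3*gamma(s + 3)/8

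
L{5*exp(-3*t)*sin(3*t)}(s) 15/((s+3)^2+9)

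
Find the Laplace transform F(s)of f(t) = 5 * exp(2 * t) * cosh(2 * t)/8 5 * (s - 2)/(8 * s * (s - 4))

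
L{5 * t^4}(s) 120/s^5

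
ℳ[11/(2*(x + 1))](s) 11*pi*csc(pi*s)/2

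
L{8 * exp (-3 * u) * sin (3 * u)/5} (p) 24/ (5 * ( (p + 3)^2 + 9))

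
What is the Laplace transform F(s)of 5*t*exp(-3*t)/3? 5/(3*(s + 3)^2)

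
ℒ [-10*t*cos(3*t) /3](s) 10*(9 - s^2) /(3*(s^2 + 9) ^2) 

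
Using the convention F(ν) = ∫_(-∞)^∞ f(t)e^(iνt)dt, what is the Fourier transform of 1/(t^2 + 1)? pi*exp(-Abs(ν))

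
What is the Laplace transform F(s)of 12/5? 12/(5*s)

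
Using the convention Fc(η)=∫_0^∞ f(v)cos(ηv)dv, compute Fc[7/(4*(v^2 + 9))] 7*pi*exp(-3*η)/24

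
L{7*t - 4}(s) 7/s^2 - 4/s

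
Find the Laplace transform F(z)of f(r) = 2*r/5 2/(5*z^2)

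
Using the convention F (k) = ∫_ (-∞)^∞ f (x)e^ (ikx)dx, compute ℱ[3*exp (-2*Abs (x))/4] 3/ (k^2 + 4)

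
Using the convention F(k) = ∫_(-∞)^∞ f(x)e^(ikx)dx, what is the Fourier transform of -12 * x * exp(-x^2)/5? -6 * I * sqrt(pi) * k * exp(-k^2/4)/5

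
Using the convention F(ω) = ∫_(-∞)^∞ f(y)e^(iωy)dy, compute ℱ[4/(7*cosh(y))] 4*pi/(7*cosh(pi*ω/2))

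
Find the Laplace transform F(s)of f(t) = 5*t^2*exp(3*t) 10/(s - 3)^3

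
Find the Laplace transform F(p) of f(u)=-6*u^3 -36/p^4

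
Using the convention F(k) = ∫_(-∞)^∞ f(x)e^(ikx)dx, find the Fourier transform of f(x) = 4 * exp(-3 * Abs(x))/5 24/(5 * (k^2+9))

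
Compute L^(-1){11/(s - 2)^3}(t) 11*t^2*exp(2*t)/2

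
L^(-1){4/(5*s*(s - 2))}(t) 4*exp(t)*sinh(t)/5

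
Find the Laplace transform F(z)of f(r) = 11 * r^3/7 66/(7 * z^4)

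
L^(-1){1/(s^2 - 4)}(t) sinh(2*t)/2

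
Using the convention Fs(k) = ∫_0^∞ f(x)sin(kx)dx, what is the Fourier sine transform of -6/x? -3*pi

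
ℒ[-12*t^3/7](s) -72/(7*s^4)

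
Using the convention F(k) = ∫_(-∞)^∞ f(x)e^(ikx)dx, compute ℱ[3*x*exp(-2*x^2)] 3*sqrt(2)*I*sqrt(pi)*k*exp(-k^2/8)/8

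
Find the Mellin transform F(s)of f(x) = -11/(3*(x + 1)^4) 11*pi*(s - 3)*(s - 2)*(s - 1)/(18*sin(pi*s))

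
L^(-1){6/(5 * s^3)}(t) 3 * t^2/5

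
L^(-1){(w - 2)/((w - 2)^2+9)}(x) exp(2*x)*cos(3*x)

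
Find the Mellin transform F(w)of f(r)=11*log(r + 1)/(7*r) -11*pi*csc(pi*w)/(7*w - 7)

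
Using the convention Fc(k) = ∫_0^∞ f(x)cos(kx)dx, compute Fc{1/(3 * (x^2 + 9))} pi * exp(-3 * k)/18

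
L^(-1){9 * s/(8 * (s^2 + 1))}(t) 9 * cos(t)/8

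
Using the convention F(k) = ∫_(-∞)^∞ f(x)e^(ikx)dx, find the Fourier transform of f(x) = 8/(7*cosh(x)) 8*pi/(7*cosh(pi*k/2))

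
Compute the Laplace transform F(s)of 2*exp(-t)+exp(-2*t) 1/(s+2)+2/(s+1)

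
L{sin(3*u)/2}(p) 3/(2*(p^2 + 9))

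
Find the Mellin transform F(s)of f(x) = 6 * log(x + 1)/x -6 * pi * csc(pi * s)/(s - 1)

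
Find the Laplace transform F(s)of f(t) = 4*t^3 24/s^4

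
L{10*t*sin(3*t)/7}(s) 60*s/(7*(s^2 + 9)^2)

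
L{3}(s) 3/s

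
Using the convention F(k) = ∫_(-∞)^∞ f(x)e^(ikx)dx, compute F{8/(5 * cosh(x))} 8 * pi/(5 * cosh(pi * k/2))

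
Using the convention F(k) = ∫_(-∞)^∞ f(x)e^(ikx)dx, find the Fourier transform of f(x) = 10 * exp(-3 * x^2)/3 10 * sqrt(3) * sqrt(pi) * exp(-k^2/12)/9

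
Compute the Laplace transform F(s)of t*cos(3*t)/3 (s^2-9)/(3*(s^2 + 9)^2)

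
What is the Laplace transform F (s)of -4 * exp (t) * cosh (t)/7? 4 * (1 - s)/ (7 * s * (s - 2))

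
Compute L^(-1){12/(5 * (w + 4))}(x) 12 * exp(-4 * x)/5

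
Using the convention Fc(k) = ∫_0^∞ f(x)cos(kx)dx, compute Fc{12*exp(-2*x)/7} 24/(7*(k^2 + 4))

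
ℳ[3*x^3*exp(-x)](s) 3*gamma(s + 3)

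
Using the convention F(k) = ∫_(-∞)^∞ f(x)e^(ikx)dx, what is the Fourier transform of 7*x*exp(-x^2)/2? 7*I*sqrt(pi)*k*exp(-k^2/4)/4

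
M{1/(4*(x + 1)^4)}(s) gamma(s)*gamma(4 - s)/24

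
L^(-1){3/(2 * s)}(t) 3/2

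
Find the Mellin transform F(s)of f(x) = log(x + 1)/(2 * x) -pi * csc(pi * s)/(2 * s - 2)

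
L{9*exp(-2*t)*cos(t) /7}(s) 9*(s + 2) /(7*((s + 2) ^2 + 1) ) 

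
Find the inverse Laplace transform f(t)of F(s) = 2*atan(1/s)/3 2*sin(t)/(3*t)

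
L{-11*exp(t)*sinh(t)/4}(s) -11/(4*s*(s - 2))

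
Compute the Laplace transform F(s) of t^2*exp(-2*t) 2/(s + 2) ^3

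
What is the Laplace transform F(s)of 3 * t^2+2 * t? 2/s^2+6/s^3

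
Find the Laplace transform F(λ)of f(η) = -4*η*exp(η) -4/(λ - 1)^2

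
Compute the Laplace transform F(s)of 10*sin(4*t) 40/(s^2 + 16)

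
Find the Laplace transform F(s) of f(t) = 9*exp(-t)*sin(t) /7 9/(7*((s + 1) ^2 + 1) ) 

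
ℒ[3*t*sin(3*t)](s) 18*s/(s^2 + 9)^2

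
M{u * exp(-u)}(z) gamma(z + 1)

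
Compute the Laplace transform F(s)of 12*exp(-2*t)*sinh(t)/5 12/(5*((s + 2)^2 - 1))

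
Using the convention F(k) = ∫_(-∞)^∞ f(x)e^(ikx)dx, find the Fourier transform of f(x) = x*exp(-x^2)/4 I*sqrt(pi)*k*exp(-k^2/4)/8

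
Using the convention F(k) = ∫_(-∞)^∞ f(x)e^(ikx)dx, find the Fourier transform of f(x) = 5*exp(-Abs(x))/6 5/(3*(k^2 + 1))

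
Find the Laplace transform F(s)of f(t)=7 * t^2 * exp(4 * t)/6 7/(3 * (s - 4)^3)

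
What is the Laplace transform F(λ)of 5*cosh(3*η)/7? 5*λ/(7*(λ^2 - 9))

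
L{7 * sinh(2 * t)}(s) 14/(s^2 - 4)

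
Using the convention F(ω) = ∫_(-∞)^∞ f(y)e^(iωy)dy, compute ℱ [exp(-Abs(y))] 2/(ω^2 + 1)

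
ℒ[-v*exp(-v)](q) -1/(q+1)^2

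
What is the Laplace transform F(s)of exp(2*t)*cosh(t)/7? (s - 2)/(7*((s - 2)^2 - 1))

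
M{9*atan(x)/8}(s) -9*pi*sec(pi*s/2)/(16*s)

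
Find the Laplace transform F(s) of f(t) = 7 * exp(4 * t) 7/(s - 4) 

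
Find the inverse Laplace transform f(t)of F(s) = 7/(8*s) 7/8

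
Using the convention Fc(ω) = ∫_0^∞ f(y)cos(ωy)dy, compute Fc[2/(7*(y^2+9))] pi*exp(-3*ω)/21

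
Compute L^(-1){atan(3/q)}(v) sin(3 * v)/v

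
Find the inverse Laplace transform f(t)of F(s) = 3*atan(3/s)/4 3*sin(3*t)/(4*t)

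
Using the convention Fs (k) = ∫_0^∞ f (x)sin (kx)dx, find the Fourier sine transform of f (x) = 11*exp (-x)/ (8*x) 11*atan (k)/8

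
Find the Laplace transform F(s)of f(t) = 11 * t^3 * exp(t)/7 66/(7 * (s - 1)^4)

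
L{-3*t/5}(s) -3/(5*s^2)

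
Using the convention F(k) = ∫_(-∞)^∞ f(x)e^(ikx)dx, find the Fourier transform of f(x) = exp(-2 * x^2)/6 sqrt(2) * sqrt(pi) * exp(-k^2/8)/12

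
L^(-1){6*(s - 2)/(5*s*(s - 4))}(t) 6*exp(2*t)*cosh(2*t)/5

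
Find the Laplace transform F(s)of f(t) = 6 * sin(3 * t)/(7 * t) 6 * atan(3/s)/7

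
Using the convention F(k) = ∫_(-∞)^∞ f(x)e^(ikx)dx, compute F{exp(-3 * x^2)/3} sqrt(3) * sqrt(pi) * exp(-k^2/12)/9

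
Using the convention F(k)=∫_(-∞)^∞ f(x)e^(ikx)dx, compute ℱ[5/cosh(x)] 5 * pi/cosh(pi * k/2)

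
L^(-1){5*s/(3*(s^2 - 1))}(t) 5*cosh(t)/3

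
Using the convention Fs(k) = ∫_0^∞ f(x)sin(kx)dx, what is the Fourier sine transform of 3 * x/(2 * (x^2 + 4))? 3 * pi * exp(-2 * k)/4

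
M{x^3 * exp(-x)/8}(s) gamma(s + 3)/8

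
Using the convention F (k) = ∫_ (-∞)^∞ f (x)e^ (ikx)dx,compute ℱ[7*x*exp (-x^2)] 7*I*sqrt (pi)*k*exp (-k^2/4)/2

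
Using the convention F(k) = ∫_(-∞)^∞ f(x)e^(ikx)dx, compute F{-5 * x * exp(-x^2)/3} -5 * I * sqrt(pi) * k * exp(-k^2/4)/6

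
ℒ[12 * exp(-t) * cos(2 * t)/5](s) 12 * (s + 1)/(5 * ((s + 1)^2 + 4))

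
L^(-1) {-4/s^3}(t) -2 * t^2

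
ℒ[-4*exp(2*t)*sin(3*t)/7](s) -12/(7*(s - 2)^2 + 63)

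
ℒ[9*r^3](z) 54/z^4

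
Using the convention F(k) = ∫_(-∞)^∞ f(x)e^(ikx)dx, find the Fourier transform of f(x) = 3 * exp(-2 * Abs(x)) 12/(k^2+4)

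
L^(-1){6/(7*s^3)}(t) 3*t^2/7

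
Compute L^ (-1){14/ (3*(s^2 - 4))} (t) 7*sinh (2*t)/3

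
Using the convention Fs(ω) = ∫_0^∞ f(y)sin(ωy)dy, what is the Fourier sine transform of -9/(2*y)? -9*pi/4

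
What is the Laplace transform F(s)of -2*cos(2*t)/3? -2*s/(3*s^2 + 12)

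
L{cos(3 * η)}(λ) λ/(λ^2 + 9)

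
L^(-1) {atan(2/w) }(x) sin(2 * x) /x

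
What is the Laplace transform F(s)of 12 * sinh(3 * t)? 36/(s^2 - 9)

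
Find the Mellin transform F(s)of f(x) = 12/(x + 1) 12 * pi * csc(pi * s)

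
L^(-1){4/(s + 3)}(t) 4 * exp(-3 * t)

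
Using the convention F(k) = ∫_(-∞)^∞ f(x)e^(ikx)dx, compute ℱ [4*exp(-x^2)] 4*sqrt(pi)*exp(-k^2/4)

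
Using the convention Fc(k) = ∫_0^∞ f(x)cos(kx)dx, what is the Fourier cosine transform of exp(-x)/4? 1/(4*(k^2 + 1))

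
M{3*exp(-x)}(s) 3*gamma(s)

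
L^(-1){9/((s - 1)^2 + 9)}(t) 3*exp(t)*sin(3*t)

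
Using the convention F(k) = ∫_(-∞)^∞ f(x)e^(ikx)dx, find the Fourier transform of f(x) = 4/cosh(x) 4 * pi/cosh(pi * k/2)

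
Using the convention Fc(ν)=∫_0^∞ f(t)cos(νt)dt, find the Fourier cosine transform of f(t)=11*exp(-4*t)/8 11/(2*(ν^2 + 16))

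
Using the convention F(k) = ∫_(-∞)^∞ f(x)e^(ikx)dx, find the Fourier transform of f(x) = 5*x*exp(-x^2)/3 5*I*sqrt(pi)*k*exp(-k^2/4)/6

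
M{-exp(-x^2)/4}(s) -gamma(s/2)/8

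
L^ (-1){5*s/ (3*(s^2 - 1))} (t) 5*cosh (t)/3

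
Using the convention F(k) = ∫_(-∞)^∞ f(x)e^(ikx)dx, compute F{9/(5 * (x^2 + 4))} 9 * pi * exp(-2 * Abs(k))/10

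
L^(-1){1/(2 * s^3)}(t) t^2/4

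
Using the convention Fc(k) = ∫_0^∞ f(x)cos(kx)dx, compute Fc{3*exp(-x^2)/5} 3*sqrt(pi)*exp(-k^2/4)/10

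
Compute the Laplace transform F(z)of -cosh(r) -z/(z^2-1)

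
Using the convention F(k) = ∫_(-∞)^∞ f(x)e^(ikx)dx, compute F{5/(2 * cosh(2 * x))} 5 * pi/(4 * cosh(pi * k/4))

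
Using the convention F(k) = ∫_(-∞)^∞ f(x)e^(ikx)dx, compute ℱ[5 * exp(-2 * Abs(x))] 20/(k^2 + 4)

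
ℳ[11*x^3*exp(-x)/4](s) 11*gamma(s + 3)/4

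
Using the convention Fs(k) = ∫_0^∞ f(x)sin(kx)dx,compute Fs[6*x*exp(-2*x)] 24*k/(k^2 + 4)^2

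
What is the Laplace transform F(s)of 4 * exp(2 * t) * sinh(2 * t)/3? 8/(3 * s * (s - 4))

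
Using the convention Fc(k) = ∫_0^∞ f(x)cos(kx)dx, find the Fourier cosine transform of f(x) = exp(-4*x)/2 2/(k^2 + 16)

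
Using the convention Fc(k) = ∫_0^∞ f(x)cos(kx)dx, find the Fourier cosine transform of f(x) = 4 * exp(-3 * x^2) 2 * sqrt(3) * sqrt(pi) * exp(-k^2/12)/3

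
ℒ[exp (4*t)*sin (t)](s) 1/ ( (s - 4)^2 + 1)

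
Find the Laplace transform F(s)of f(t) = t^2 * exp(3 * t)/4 1/(2 * (s - 3)^3)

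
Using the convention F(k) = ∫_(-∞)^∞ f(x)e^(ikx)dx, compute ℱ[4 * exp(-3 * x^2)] 4 * sqrt(3) * sqrt(pi) * exp(-k^2/12)/3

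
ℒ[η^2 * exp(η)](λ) 2/(λ - 1)^3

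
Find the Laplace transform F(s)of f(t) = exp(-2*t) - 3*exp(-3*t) 1/(s + 2) - 3/(s + 3)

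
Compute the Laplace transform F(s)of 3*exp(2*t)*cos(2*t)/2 3*(s - 2)/(2*((s - 2)^2 + 4))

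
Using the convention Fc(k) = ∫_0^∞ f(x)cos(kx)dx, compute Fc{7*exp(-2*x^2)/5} 7*sqrt(2)*sqrt(pi)*exp(-k^2/8)/20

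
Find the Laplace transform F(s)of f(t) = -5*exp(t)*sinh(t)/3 -5/(3*s*(s - 2))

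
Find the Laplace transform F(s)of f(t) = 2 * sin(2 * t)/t 2 * atan(2/s)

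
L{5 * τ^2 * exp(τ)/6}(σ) 5/(3 * (σ - 1)^3)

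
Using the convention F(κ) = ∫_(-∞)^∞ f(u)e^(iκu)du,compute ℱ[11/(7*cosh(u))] 11*pi/(7*cosh(pi*κ/2))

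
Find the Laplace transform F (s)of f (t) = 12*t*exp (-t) 12/ (s + 1)^2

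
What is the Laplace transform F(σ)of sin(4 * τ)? 4/(σ^2 + 16)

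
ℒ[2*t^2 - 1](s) 4/s^3 - 1/s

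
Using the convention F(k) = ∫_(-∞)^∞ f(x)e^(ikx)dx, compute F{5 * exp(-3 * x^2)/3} 5 * sqrt(3) * sqrt(pi) * exp(-k^2/12)/9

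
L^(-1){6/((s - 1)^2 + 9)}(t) 2 * exp(t) * sin(3 * t)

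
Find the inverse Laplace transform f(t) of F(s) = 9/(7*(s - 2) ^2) 9*t*exp(2*t) /7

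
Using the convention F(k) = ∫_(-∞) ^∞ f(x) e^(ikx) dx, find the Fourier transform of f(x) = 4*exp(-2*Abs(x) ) 16/(k^2+4) 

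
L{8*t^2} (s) 16/s^3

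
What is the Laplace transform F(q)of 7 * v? 7/q^2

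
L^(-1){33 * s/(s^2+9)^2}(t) 11 * t * sin(3 * t)/2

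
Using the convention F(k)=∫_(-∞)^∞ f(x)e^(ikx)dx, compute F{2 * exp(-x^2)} 2 * sqrt(pi) * exp(-k^2/4)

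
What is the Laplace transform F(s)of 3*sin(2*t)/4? 3/(2*(s^2+4))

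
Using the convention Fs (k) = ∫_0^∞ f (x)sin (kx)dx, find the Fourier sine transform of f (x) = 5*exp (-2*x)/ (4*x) 5*atan (k/2)/4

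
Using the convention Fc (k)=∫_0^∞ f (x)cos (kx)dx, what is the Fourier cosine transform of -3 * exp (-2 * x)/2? -3/ (k^2 + 4)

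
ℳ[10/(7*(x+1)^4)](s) 5*gamma(s)*gamma(4 - s)/21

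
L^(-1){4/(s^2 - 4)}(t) 2 * sinh(2 * t)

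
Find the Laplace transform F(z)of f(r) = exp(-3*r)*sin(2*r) 2/((z + 3)^2 + 4)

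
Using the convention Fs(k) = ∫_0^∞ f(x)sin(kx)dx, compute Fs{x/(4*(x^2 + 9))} pi*exp(-3*k)/8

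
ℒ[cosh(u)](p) p/(p^2 - 1)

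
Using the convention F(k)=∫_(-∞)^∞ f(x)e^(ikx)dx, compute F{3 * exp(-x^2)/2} 3 * sqrt(pi) * exp(-k^2/4)/2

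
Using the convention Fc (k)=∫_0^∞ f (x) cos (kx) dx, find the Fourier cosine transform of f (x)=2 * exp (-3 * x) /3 2/ (k^2 + 9) 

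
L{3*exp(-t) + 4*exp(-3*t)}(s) 3/(s + 1) + 4/(s + 3)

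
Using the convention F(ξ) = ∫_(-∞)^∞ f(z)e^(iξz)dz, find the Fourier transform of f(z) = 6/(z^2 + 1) 6*pi*exp(-Abs(ξ))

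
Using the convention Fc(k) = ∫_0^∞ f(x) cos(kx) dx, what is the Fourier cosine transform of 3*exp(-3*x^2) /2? sqrt(3)*sqrt(pi)*exp(-k^2/12) /4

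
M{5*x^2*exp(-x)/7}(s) 5*gamma(s + 2)/7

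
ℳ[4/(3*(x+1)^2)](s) -4*pi*(s - 1)/(3*sin(pi*s))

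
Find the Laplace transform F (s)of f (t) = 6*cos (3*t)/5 6*s/ (5*(s^2 + 9))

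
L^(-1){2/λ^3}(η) η^2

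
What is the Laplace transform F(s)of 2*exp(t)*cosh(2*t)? 2*(s - 1)/((s - 1)^2 - 4)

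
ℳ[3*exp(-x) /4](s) 3*gamma(s) /4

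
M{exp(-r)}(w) gamma(w)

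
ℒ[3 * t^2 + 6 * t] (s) 6/s^2 + 6/s^3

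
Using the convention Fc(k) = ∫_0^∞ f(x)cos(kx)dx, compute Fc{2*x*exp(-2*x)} 2*(4 - k^2)/(k^2 + 4)^2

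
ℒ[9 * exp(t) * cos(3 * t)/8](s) 9 * (s - 1)/(8 * ((s - 1)^2 + 9))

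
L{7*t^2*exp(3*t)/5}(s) 14/(5*(s - 3)^3)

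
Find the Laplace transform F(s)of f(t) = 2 2/s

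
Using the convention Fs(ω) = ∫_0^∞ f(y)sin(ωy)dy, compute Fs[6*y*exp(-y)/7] 12*ω/(7*(ω^2 + 1)^2)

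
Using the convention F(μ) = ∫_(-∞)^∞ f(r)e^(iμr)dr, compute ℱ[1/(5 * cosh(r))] pi/(5 * cosh(pi * μ/2))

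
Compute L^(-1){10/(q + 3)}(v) 10*exp(-3*v)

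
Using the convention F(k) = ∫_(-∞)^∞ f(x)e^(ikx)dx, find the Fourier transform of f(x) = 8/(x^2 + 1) 8*pi*exp(-Abs(k))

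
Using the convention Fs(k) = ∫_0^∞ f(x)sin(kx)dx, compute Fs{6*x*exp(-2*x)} 24*k/(k^2 + 4)^2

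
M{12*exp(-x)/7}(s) 12*gamma(s)/7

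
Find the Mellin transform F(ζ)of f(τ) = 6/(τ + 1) 6 * pi * csc(pi * ζ)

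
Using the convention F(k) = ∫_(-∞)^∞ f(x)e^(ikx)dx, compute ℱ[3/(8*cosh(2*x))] 3*pi/(16*cosh(pi*k/4))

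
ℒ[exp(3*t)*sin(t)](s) 1/((s - 3)^2 + 1)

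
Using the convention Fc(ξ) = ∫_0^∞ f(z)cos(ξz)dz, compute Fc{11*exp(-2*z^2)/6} 11*sqrt(2)*sqrt(pi)*exp(-ξ^2/8)/24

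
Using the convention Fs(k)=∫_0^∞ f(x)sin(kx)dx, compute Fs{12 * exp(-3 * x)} 12 * k/(k^2 + 9)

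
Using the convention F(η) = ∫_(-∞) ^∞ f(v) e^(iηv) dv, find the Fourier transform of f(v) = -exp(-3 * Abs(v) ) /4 -3/(2 * η^2 + 18) 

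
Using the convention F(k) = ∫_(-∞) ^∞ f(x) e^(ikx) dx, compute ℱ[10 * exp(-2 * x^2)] 5 * sqrt(2) * sqrt(pi) * exp(-k^2/8) 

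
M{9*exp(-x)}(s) 9*gamma(s)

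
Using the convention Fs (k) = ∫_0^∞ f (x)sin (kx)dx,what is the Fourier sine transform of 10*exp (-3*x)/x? 10*atan (k/3)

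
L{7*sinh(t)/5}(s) 7/(5*(s^2 - 1))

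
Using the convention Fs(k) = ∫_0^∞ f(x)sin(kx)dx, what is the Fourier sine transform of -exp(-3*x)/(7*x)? -atan(k/3)/7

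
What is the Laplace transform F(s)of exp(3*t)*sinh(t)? 1/((s - 3)^2 - 1)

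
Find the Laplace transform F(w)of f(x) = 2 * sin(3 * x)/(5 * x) 2 * atan(3/w)/5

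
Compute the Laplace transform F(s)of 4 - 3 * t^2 4/s - 6/s^3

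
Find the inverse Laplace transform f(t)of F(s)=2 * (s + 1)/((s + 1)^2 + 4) 2 * exp(-t) * cos(2 * t)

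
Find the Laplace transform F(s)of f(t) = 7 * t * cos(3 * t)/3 7 * (s^2-9)/(3 * (s^2 + 9)^2)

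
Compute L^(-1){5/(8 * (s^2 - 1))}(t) 5 * sinh(t)/8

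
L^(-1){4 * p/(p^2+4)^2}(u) u * sin(2 * u)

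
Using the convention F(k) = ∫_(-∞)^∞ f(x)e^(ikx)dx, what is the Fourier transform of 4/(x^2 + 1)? 4*pi*exp(-Abs(k))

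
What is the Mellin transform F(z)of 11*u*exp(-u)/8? 11*gamma(z + 1)/8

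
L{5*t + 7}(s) 7/s + 5/s^2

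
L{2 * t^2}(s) 4/s^3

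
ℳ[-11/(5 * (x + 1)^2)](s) 11 * pi * (s - 1)/(5 * sin(pi * s))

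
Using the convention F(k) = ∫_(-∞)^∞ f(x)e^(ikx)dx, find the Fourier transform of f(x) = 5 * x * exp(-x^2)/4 5 * I * sqrt(pi) * k * exp(-k^2/4)/8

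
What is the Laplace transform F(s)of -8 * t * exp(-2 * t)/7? -8/(7 * (s + 2)^2)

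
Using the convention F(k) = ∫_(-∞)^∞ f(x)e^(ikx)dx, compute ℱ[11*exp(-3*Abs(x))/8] 33/(4*(k^2 + 9))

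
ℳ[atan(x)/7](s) -pi*sec(pi*s/2)/(14*s)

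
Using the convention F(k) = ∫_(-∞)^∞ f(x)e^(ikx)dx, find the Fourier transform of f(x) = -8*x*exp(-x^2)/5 -4*I*sqrt(pi)*k*exp(-k^2/4)/5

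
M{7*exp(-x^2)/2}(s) 7*gamma(s/2)/4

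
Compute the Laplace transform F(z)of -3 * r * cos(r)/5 3 * (1 - z^2)/(5 * (z^2 + 1)^2)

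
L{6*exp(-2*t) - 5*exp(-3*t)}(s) 6/(s+2) - 5/(s+3)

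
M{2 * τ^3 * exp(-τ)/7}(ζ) 2 * gamma(ζ+3)/7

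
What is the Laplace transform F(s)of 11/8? 11/(8*s)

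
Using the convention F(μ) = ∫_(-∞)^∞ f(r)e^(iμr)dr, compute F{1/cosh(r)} pi/cosh(pi*μ/2)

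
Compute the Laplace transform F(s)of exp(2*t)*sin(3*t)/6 1/(2*((s - 2)^2 + 9))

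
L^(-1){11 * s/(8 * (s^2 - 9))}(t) 11 * cosh(3 * t)/8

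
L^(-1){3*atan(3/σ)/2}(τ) 3*sin(3*τ)/(2*τ)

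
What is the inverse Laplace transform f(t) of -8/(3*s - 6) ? -8*exp(2*t) /3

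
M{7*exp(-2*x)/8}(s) 7*gamma(s)/(8*2^s)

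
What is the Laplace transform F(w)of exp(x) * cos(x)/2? (w - 1)/(2 * ((w - 1)^2 + 1))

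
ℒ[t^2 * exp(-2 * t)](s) 2/(s + 2)^3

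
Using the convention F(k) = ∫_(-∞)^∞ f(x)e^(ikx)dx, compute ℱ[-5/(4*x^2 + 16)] -5*pi*exp(-2*Abs(k))/8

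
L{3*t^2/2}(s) 3/s^3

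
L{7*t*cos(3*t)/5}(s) 7*(s^2 - 9)/(5*(s^2 + 9)^2)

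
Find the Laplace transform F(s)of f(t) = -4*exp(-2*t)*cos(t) 4*(-s - 2)/((s+2)^2+1)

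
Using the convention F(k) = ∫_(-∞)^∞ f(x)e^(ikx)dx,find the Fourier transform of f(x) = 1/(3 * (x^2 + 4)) pi * exp(-2 * Abs(k))/6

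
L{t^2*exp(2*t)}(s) 2/(s - 2)^3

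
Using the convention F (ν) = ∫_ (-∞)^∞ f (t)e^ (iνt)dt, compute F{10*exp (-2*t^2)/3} 5*sqrt (2)*sqrt (pi)*exp (-ν^2/8)/3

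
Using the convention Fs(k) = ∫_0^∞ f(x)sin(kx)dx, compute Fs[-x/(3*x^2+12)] -pi*exp(-2*k)/6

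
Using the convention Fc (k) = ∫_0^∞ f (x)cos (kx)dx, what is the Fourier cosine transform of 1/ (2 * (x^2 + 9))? pi * exp (-3 * k)/12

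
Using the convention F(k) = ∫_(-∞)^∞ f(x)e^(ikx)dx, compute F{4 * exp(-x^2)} 4 * sqrt(pi) * exp(-k^2/4)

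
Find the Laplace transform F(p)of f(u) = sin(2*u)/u atan(2/p)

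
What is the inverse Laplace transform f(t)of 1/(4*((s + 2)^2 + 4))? exp(-2*t)*sin(2*t)/8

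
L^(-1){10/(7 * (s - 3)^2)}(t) 10 * t * exp(3 * t)/7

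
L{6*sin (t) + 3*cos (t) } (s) 6/ (s^2 + 1) + 3*s/ (s^2 + 1) 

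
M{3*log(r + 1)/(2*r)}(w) -3*pi*csc(pi*w)/(2*w - 2)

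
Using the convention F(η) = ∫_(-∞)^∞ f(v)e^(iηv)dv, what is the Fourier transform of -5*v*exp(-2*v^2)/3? -5*sqrt(2)*I*sqrt(pi)*η*exp(-η^2/8)/24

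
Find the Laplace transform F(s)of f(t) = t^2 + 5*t 2/s^3 + 5/s^2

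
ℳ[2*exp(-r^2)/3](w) gamma(w/2)/3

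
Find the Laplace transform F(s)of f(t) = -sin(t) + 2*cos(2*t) 2*s/(s^2 + 4) - 1/(s^2 + 1)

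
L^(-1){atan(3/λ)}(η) sin(3 * η)/η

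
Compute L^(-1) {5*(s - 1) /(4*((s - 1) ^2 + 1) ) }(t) 5*exp(t)*cos(t) /4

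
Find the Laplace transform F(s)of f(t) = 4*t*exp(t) 4/(s - 1)^2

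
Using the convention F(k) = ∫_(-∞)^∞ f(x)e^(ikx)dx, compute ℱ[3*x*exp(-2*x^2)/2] 3*sqrt(2)*I*sqrt(pi)*k*exp(-k^2/8)/16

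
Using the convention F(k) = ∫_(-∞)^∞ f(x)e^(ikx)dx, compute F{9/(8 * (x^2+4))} 9 * pi * exp(-2 * Abs(k))/16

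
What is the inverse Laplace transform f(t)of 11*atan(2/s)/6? 11*sin(2*t)/(6*t)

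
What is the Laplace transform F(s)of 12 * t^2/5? 24/(5 * s^3)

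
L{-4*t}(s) -4/s^2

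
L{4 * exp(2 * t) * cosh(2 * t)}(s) 4 * (s - 2)/(s * (s - 4))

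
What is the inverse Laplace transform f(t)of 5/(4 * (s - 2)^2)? 5 * t * exp(2 * t)/4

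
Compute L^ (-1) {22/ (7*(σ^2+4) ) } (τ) 11*sin (2*τ) /7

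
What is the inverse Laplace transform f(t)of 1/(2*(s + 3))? exp(-3*t)/2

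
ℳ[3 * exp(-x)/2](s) 3 * gamma(s)/2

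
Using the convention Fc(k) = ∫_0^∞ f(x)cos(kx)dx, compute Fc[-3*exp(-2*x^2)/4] -3*sqrt(2)*sqrt(pi)*exp(-k^2/8)/16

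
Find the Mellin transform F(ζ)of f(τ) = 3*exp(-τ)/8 3*gamma(ζ)/8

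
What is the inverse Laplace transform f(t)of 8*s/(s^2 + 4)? 8*cos(2*t)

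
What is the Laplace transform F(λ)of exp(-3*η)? 1/(λ + 3)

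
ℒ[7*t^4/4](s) 42/s^5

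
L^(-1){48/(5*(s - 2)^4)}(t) 8*t^3*exp(2*t)/5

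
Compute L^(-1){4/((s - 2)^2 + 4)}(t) 2 * exp(2 * t) * sin(2 * t)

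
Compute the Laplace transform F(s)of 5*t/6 5/(6*s^2)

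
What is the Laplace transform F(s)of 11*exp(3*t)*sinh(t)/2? 11/(2*((s - 3)^2 - 1))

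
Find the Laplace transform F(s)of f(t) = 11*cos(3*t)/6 11*s/(6*(s^2 + 9))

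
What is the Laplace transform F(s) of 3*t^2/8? 3/(4*s^3) 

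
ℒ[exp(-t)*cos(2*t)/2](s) (s + 1)/(2*((s + 1)^2 + 4))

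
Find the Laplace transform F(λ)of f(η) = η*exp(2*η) (λ - 2)^(-2)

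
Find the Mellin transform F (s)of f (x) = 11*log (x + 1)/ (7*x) -11*pi*csc (pi*s)/ (7*s - 7)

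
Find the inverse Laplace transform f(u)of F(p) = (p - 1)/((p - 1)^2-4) exp(u) * cosh(2 * u)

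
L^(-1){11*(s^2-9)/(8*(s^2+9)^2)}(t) 11*t*cos(3*t)/8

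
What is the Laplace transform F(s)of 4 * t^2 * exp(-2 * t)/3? 8/(3 * (s + 2)^3)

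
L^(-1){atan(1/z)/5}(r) sin(r)/(5 * r)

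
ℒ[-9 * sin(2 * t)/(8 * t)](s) -9 * atan(2/s)/8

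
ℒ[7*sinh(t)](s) 7/(s^2 - 1)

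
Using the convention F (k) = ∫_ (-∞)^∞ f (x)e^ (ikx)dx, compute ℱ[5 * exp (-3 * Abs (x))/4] 15/ (2 * (k^2+9))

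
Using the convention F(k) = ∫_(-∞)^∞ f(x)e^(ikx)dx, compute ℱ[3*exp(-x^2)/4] 3*sqrt(pi)*exp(-k^2/4)/4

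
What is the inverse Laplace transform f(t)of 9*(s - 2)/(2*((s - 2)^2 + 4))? 9*exp(2*t)*cos(2*t)/2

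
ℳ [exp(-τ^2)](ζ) gamma(ζ/2)/2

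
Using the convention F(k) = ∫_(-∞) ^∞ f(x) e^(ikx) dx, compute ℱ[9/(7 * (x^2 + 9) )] 3 * pi * exp(-3 * Abs(k) ) /7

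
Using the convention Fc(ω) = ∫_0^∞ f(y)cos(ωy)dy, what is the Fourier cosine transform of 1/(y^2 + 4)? pi*exp(-2*ω)/4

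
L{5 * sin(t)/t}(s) 5 * atan(1/s)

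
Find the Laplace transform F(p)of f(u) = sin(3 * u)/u atan(3/p)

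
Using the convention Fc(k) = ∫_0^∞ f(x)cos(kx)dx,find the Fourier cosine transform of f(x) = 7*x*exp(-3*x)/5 7*(9 - k^2)/(5*(k^2 + 9)^2)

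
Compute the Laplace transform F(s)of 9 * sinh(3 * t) 27/(s^2 - 9)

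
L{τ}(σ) σ^(-2)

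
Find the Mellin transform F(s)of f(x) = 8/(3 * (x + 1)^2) -8 * pi * (s - 1)/(3 * sin(pi * s))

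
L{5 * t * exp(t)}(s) 5/(s - 1)^2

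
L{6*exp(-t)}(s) 6/(s + 1)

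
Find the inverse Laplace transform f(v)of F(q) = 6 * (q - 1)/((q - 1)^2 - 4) 6 * exp(v) * cosh(2 * v)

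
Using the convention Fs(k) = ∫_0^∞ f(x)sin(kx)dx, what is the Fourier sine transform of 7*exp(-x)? 7*k/(k^2 + 1)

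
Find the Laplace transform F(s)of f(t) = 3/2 3/(2 * s)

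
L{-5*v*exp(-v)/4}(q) -5/(4*(q + 1)^2)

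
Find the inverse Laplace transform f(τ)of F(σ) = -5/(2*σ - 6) -5*exp(3*τ)/2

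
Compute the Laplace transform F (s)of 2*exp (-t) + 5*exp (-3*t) 2/ (s + 1) + 5/ (s + 3)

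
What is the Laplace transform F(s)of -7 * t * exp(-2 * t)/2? -7/(2 * (s+2)^2)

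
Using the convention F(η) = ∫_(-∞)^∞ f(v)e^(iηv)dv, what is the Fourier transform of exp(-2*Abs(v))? 4/(η^2 + 4)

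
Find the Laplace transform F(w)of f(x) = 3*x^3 18/w^4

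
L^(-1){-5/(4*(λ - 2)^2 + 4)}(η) -5*exp(2*η)*sin(η)/4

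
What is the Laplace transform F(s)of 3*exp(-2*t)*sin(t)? 3/((s + 2)^2 + 1)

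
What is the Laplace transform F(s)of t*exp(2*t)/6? 1/(6*(s - 2)^2)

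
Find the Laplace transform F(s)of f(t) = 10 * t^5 1200/s^6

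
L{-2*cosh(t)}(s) -2*s/(s^2 - 1)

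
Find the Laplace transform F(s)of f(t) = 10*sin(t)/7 10/(7*(s^2+1))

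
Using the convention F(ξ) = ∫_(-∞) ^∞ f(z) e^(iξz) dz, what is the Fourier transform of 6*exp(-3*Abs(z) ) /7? 36/(7*(ξ^2+9) ) 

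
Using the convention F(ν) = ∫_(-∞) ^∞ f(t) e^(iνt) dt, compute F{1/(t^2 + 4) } pi*exp(-2*Abs(ν) ) /2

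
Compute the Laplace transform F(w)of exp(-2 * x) 1/(w+2)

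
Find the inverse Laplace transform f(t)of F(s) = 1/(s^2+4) sin(2*t)/2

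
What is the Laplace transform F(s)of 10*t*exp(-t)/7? 10/(7*(s + 1)^2)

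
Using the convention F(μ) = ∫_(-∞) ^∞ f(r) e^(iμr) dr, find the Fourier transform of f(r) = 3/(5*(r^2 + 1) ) 3*pi*exp(-Abs(μ) ) /5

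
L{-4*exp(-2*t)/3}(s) -4/(3*s+6)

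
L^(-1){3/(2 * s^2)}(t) 3 * t/2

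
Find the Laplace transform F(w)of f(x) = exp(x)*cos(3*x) (w - 1)/((w - 1)^2 + 9)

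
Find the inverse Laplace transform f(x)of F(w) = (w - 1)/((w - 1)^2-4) exp(x)*cosh(2*x)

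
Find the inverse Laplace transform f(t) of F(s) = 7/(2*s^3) 7*t^2/4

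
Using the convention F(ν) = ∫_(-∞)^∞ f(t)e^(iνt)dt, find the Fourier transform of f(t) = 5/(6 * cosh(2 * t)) 5 * pi/(12 * cosh(pi * ν/4))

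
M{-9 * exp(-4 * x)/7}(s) -9 * gamma(s)/(7 * 4^s)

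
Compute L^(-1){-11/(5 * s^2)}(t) -11 * t/5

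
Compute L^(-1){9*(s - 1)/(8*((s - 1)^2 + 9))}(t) 9*exp(t)*cos(3*t)/8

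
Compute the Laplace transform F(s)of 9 9/s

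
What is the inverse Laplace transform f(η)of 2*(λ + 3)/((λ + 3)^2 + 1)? 2*exp(-3*η)*cos(η)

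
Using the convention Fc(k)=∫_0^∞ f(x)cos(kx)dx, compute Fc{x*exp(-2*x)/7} (4 - k^2)/(7*(k^2 + 4)^2)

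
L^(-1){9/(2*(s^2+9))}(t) 3*sin(3*t)/2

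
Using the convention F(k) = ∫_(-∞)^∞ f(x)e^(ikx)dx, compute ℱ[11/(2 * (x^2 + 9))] 11 * pi * exp(-3 * Abs(k))/6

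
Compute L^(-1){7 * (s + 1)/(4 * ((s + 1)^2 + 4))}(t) 7 * exp(-t) * cos(2 * t)/4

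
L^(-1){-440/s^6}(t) -11*t^5/3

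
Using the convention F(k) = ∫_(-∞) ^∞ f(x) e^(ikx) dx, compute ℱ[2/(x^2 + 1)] 2*pi*exp(-Abs(k) ) 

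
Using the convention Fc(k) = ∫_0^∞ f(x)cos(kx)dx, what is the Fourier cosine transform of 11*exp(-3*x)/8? 33/(8*(k^2 + 9))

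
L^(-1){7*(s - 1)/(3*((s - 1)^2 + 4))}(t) 7*exp(t)*cos(2*t)/3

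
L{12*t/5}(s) 12/(5*s^2)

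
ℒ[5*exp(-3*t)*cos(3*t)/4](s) 5*(s + 3)/(4*((s + 3)^2 + 9))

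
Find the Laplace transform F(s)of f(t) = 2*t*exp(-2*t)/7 2/(7*(s+2)^2)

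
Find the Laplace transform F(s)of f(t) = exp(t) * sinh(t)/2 1/(2 * s * (s - 2))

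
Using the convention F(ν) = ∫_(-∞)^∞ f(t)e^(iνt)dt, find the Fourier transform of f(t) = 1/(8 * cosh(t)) pi/(8 * cosh(pi * ν/2))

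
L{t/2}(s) 1/(2*s^2)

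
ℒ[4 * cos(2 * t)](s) 4 * s/(s^2 + 4)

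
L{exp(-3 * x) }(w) 1/(w+3) 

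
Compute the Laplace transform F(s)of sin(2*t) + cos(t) s/(s^2 + 1) + 2/(s^2 + 4)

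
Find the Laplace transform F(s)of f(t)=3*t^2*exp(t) 6/(s - 1)^3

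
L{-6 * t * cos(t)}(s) 6 * (1 - s^2)/(s^2 + 1)^2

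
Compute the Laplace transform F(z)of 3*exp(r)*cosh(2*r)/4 3*(z - 1)/(4*((z - 1)^2 - 4))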